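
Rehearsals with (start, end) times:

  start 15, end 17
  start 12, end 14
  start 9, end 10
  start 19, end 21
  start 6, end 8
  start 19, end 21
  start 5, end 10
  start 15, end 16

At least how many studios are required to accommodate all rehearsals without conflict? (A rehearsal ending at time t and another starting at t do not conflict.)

The answer is the maximum number of intervals overlapping at any instant.
Events (time:±→running): 5:+→1 6:+→2 … peak 2.

2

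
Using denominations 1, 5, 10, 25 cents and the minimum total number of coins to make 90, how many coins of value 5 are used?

1

90 = 3×25 + 1×10 + 1×5
Count of 5: 1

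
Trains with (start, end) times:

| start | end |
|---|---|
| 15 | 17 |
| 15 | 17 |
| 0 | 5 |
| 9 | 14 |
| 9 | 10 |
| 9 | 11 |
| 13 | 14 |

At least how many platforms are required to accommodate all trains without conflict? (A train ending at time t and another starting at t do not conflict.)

The answer is the maximum number of intervals overlapping at any instant.
starts: [0, 9, 9, 9, 13, 15, 15]
ends:   [5, 10, 11, 14, 14, 17, 17]
s0→1 e5→0 s9→1 s9→2 s9→3  — peak 3.

3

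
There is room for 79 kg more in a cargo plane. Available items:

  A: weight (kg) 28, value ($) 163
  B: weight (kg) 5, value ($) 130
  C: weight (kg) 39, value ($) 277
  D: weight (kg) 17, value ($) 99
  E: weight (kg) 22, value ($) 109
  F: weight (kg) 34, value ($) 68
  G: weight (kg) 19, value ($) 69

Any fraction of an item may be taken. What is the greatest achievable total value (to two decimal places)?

Sort by value per unit weight and fill in that order.
Ratios (sorted): B 26.00, C 7.10, D 5.82, A 5.82, E 4.95, G 3.63, F 2.00
take B (5 @ 130); take C (39 @ 277); take D (17 @ 99); take 18/28 of A → 104.79. Capacity used 79/79.
Total value = 610.79

610.79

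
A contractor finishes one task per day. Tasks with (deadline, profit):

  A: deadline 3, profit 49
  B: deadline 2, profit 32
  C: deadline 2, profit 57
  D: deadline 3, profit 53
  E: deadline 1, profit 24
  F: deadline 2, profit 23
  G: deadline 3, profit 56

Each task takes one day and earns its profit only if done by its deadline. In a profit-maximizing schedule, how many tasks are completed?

Profit order: C=57 G=56 D=53 A=49 B=32 E=24 F=23
Assign: C→slot 2, G→slot 3, D→slot 1, A skipped, B skipped, E skipped, F skipped.
Slots: [1:D] [2:C] [3:G]
3 of 7 scheduled.

3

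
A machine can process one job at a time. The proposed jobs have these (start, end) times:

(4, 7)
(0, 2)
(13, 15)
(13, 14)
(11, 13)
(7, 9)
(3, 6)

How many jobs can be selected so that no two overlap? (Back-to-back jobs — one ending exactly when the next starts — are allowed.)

Greedy by earliest finish: after sorting by end time, pick each interval compatible with the last pick.
Sorted by end: (0,2)  (3,6)  (4,7)  (7,9)  (11,13)  (13,14)  (13,15)
take (0,2); take (3,6); take (7,9); take (11,13); take (13,14).
Selected 5 jobs.

5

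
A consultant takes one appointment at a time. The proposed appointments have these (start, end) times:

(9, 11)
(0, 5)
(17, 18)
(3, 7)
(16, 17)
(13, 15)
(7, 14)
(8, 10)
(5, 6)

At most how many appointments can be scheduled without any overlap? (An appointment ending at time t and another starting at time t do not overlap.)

By end time: (0,5), (5,6), (3,7), (8,10), (9,11), (7,14), (13,15), (16,17), (17,18).
Pick (0,5); next start ≥ 5 → (5,6); next start ≥ 6 → (8,10); next start ≥ 10 → (13,15); next start ≥ 15 → (16,17); next start ≥ 17 → (17,18).
Selected 6 appointments.

6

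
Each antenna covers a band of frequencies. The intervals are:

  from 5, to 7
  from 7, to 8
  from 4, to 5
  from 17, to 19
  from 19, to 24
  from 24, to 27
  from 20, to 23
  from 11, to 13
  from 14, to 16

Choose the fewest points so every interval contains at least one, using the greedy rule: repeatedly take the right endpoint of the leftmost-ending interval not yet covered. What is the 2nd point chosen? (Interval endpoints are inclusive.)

Sort by right endpoint; whenever an interval is uncovered, place a point at its right end.
Sorted: [4,5] [5,7] [7,8] [11,13] [14,16] [17,19] [20,23] [19,24] [24,27]
{[4,5],[5,7]} hit by 5; {[7,8]} hit by 8; {[11,13]} hit by 13; {[14,16]} hit by 16; {[17,19]} hit by 19; {[20,23],[19,24]} hit by 23; {[24,27]} hit by 27.
Points: 5, 8, 13, 16, 19, 23, 27 (7 total).

8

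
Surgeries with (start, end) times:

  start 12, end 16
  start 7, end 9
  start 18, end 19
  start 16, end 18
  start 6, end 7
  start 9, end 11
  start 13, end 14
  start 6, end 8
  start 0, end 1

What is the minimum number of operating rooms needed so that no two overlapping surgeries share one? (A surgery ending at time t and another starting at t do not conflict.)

2

Count concurrent intervals with a sweep; the peak is the room count.
Events (time:±→running): 0:+→1 1:-→0 6:+→1 6:+→2 … peak 2.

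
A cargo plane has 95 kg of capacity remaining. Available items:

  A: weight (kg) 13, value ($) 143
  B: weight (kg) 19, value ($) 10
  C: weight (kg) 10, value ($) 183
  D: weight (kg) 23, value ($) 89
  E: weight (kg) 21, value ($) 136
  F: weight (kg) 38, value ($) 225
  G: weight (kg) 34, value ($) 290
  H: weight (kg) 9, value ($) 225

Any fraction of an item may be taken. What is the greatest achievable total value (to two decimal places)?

1024.37

Greedy by value/weight ratio, highest first.
Order: H (225/9=25.00) > C (183/10=18.30) > A (143/13=11.00) > G (290/34=8.53) > E (136/21=6.48) > F (225/38=5.92) > D (89/23=3.87) > B (10/19=0.53)
Fill: take H (9 @ 225) → take C (10 @ 183) → take A (13 @ 143) → take G (34 @ 290) → take E (21 @ 136) → take 8/38 of F → 47.37; 95/95 used.
Total value = 1024.37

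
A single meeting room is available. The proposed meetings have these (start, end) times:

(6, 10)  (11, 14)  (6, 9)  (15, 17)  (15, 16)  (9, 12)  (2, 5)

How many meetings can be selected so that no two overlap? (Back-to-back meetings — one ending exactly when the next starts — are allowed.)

4

Sort by end time and greedily take each interval whose start is ≥ the last chosen end.
Sorted by end: (2,5)  (6,9)  (6,10)  (9,12)  (11,14)  (15,16)  (15,17)
take (2,5); take (6,9); skip (6,10); take (9,12); take (15,16).
Selected 4 meetings.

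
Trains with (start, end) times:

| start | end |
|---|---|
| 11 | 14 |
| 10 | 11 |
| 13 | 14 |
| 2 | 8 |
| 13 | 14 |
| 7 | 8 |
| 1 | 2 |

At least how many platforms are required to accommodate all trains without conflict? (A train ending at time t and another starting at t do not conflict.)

The answer is the maximum number of intervals overlapping at any instant.
starts: [1, 2, 7, 10, 11, 13, 13]
ends:   [2, 8, 8, 11, 14, 14, 14]
s1→1 e2→0 s2→1 s7→2 e8→1 e8→0 s10→1 e11→0 s11→1 s13→2 s13→3  — peak 3.

3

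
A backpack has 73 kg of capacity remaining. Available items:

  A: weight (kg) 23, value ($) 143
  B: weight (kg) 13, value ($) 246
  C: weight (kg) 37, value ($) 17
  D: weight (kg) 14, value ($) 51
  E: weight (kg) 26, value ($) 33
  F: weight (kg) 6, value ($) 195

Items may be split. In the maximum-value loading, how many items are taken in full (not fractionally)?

4

Ratios (sorted): F 32.50, B 18.92, A 6.22, D 3.64, E 1.27, C 0.46
take F (6 @ 195); take B (13 @ 246); take A (23 @ 143); take D (14 @ 51); take 17/26 of E → 21.58. Capacity used 73/73.
4 item(s) taken whole; one partial (take 17/26 of E).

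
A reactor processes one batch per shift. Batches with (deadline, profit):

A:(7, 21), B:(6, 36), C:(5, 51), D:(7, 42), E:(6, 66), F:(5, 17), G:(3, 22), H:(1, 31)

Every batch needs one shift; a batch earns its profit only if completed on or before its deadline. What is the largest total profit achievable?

269

By profit: E(d6,66), C(d5,51), D(d7,42), B(d6,36), H(d1,31), G(d3,22), A(d7,21), F(d5,17)
E→slot 6; C→slot 5; D→slot 7; B→slot 4; H→slot 1; G→slot 3; A→slot 2; F skipped.
Profit = 31 + 21 + 22 + 36 + 51 + 66 + 42 = 269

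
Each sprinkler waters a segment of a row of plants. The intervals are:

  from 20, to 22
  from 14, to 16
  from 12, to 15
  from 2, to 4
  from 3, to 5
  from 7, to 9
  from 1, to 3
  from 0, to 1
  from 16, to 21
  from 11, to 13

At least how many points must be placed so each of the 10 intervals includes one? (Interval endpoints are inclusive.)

6

Process intervals by earliest right end; each time one isn't hit yet, stab at its right endpoint.
Sorted: [0,1] [1,3] [2,4] [3,5] [7,9] [11,13] [12,15] [14,16] [16,21] [20,22]
{[0,1],[1,3]} hit by 1; {[2,4],[3,5]} hit by 4; {[7,9]} hit by 9; {[11,13],[12,15]} hit by 13; {[14,16],[16,21]} hit by 16; {[20,22]} hit by 22.
Points: 1, 4, 9, 13, 16, 22 (6 total).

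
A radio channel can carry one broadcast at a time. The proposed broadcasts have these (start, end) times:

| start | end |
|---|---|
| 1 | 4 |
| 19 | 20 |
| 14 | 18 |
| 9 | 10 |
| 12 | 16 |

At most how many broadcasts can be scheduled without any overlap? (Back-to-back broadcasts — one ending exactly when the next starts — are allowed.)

4

Sort by end time and greedily take each interval whose start is ≥ the last chosen end.
By end time: (1,4), (9,10), (12,16), (14,18), (19,20).
Pick (1,4); next start ≥ 4 → (9,10); next start ≥ 10 → (12,16); next start ≥ 16 → (19,20).
Selected 4 broadcasts.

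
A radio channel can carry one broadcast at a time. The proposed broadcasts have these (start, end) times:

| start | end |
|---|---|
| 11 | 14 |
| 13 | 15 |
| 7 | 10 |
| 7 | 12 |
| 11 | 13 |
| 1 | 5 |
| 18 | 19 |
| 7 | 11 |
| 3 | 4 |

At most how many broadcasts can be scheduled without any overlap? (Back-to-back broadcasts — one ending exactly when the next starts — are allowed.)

By end time: (3,4), (1,5), (7,10), (7,11), (7,12), (11,13), (11,14), (13,15), (18,19).
Pick (3,4); next start ≥ 4 → (7,10); next start ≥ 10 → (11,13); next start ≥ 13 → (13,15); next start ≥ 15 → (18,19).
Selected 5 broadcasts.

5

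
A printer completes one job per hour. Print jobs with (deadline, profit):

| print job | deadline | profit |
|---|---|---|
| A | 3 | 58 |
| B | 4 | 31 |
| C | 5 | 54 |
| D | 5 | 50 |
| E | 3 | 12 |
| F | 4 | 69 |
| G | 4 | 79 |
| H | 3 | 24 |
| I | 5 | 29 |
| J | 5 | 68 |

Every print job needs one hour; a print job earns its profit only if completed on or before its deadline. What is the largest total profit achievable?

328

Take jobs in profit order; each goes to the latest open slot no later than its deadline.
Profit order: G=79 F=69 J=68 A=58 C=54 D=50 B=31 I=29 H=24 E=12
Assign: G→slot 4, F→slot 3, J→slot 5, A→slot 2, C→slot 1, D skipped, B skipped, I skipped, H skipped, E skipped.
Slots: [1:C] [2:A] [3:F] [4:G] [5:J]
Profit = 54 + 58 + 69 + 79 + 68 = 328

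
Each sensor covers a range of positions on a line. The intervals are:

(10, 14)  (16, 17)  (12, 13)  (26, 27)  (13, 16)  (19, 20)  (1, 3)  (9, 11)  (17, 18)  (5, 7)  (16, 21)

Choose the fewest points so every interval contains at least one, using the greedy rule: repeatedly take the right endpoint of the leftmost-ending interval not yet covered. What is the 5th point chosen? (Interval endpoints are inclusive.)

By right end: [1,3]  [5,7]  [9,11]  [12,13]  [10,14]  [13,16]  [16,17]  [17,18]  [19,20]  [16,21]  [26,27]
[1,3] uncovered → point at 3; [5,7] uncovered → point at 7; [9,11] uncovered → point at 11; [12,13] uncovered → point at 13; [16,17] uncovered → point at 17; [19,20] uncovered → point at 20; [26,27] uncovered → point at 27.
Points: 3, 7, 11, 13, 17, 20, 27 (7 total).

17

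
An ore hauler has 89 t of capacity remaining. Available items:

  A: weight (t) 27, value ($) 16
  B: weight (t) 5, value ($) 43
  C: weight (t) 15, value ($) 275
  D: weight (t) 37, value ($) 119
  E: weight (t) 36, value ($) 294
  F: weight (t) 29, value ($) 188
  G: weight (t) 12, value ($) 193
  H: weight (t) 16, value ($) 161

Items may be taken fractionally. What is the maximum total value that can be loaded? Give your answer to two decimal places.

Ratios (sorted): C 18.33, G 16.08, H 10.06, B 8.60, E 8.17, F 6.48, D 3.22, A 0.59
take C (15 @ 275); take G (12 @ 193); take H (16 @ 161); take B (5 @ 43); take E (36 @ 294); take 5/29 of F → 32.41. Capacity used 89/89.
Total value = 998.41

998.41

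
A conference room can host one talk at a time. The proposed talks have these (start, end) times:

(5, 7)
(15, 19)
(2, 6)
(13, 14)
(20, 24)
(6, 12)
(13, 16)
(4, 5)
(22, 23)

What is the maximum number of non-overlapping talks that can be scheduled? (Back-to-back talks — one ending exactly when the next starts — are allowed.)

5

Greedy by earliest finish: after sorting by end time, pick each interval compatible with the last pick.
By end time: (4,5), (2,6), (5,7), (6,12), (13,14), (13,16), (15,19), (22,23), (20,24).
Pick (4,5); next start ≥ 5 → (5,7); next start ≥ 7 → (13,14); next start ≥ 14 → (15,19); next start ≥ 19 → (22,23).
Selected 5 talks.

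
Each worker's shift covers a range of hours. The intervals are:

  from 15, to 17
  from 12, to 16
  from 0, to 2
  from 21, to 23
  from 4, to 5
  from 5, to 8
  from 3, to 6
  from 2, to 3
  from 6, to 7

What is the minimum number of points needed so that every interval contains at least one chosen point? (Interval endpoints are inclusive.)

5

Sort by right endpoint; whenever an interval is uncovered, place a point at its right end.
Sorted: [0,2] [2,3] [4,5] [3,6] [6,7] [5,8] [12,16] [15,17] [21,23]
{[0,2],[2,3]} hit by 2; {[4,5],[3,6]} hit by 5; {[6,7],[5,8]} hit by 7; {[12,16],[15,17]} hit by 16; {[21,23]} hit by 23.
Points: 2, 5, 7, 16, 23 (5 total).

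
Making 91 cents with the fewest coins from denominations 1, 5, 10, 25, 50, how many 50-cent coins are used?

1

Greedy: take as many of the largest coin as possible, then repeat with the remainder.
91 = 1×50 + 1×25 + 1×10 + 1×5 + 1×1
Count of 50: 1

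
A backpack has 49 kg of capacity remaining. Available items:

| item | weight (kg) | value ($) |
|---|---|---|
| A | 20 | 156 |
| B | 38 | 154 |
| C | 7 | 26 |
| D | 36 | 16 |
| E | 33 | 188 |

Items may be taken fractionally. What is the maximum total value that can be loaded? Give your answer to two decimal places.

Sort by value per unit weight and fill in that order.
Ratios (sorted): A 7.80, E 5.70, B 4.05, C 3.71, D 0.44
take A (20 @ 156); take 29/33 of E → 165.21. Capacity used 49/49.
Total value = 321.21

321.21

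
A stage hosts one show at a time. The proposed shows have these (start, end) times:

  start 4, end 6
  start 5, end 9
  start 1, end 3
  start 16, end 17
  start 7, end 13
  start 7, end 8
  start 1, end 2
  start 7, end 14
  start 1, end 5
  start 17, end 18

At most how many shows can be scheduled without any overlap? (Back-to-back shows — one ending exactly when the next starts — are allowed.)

5

Order by finish time; keep every interval that doesn't clash with the previous kept one.
By end time: (1,2), (1,3), (1,5), (4,6), (7,8), (5,9), (7,13), (7,14), (16,17), (17,18).
Pick (1,2); next start ≥ 2 → (4,6); next start ≥ 6 → (7,8); next start ≥ 8 → (16,17); next start ≥ 17 → (17,18).
Selected 5 shows.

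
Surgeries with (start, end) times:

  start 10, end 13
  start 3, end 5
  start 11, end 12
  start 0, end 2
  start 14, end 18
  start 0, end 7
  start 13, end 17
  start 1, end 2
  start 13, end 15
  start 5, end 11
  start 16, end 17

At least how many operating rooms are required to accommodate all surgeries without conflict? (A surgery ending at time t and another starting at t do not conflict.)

3

Count concurrent intervals with a sweep; the peak is the room count.
starts: [0, 0, 1, 3, 5, 10, 11, 13, 13, 14, 16]
ends:   [2, 2, 5, 7, 11, 12, 13, 15, 17, 17, 18]
s0→1 s0→2 s1→3  — peak 3.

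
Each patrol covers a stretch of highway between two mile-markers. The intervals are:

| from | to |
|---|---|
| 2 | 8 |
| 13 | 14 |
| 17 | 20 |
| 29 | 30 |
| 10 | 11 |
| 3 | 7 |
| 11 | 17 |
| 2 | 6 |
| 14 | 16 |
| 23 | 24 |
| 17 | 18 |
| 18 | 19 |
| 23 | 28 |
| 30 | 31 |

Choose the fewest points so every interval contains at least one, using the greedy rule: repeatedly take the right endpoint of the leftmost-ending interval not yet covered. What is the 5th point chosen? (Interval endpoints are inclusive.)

24

Process intervals by earliest right end; each time one isn't hit yet, stab at its right endpoint.
Sorted: [2,6] [3,7] [2,8] [10,11] [13,14] [14,16] [11,17] [17,18] [18,19] [17,20] [23,24] [23,28] [29,30] [30,31]
{[2,6],[3,7],[2,8]} hit by 6; {[10,11]} hit by 11; {[13,14],[14,16],[11,17]} hit by 14; {[17,18],[18,19],[17,20]} hit by 18; {[23,24],[23,28]} hit by 24; {[29,30],[30,31]} hit by 30.
Points: 6, 11, 14, 18, 24, 30 (6 total).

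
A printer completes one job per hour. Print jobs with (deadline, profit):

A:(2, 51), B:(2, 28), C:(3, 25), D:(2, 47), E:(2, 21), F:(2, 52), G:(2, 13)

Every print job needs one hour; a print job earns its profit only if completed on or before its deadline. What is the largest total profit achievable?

128

Sort by profit descending; place each in the latest free slot ≤ its deadline.
Profit order: F=52 A=51 D=47 B=28 C=25 E=21 G=13
Assign: F→slot 2, A→slot 1, D skipped, B skipped, C→slot 3, E skipped, G skipped.
Slots: [1:A] [2:F] [3:C]
Profit = 51 + 52 + 25 = 128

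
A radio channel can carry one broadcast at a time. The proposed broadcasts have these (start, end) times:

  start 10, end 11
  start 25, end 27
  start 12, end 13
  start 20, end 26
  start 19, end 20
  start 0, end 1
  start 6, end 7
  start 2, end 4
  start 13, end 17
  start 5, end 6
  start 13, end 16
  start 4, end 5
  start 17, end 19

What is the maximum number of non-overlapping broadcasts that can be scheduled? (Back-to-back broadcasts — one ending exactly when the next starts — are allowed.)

Greedy by earliest finish: after sorting by end time, pick each interval compatible with the last pick.
Sorted by end: (0,1)  (2,4)  (4,5)  (5,6)  (6,7)  (10,11)  (12,13)  (13,16)  (13,17)  (17,19)  (19,20)  (20,26)  (25,27)
take (0,1); take (2,4); take (4,5); take (5,6); take (6,7); take (10,11); take (12,13); take (13,16); take (17,19); take (19,20); take (20,26).
Selected 11 broadcasts.

11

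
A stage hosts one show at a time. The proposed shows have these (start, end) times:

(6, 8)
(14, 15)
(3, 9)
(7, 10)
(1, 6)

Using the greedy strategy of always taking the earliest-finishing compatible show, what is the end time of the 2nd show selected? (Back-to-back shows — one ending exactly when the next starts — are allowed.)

8

By end time: (1,6), (6,8), (3,9), (7,10), (14,15).
Pick (1,6); next start ≥ 6 → (6,8); next start ≥ 8 → (14,15).
Selected: (1,6) (6,8) (14,15)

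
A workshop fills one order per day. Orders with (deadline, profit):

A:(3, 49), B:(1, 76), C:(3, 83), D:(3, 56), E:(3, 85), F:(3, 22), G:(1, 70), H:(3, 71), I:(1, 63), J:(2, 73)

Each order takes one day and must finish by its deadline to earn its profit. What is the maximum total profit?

244

By profit: E(d3,85), C(d3,83), B(d1,76), J(d2,73), H(d3,71), G(d1,70), I(d1,63), D(d3,56), A(d3,49), F(d3,22)
E→slot 3; C→slot 2; B→slot 1; J skipped; H skipped; G skipped; I skipped; D skipped; A skipped; F skipped.
Profit = 76 + 83 + 85 = 244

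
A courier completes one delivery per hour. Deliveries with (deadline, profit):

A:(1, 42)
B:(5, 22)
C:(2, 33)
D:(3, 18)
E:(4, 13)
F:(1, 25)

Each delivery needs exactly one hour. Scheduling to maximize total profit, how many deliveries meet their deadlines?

5

By profit: A(d1,42), C(d2,33), F(d1,25), B(d5,22), D(d3,18), E(d4,13)
A→slot 1; C→slot 2; F skipped; B→slot 5; D→slot 3; E→slot 4.
5 of 6 scheduled.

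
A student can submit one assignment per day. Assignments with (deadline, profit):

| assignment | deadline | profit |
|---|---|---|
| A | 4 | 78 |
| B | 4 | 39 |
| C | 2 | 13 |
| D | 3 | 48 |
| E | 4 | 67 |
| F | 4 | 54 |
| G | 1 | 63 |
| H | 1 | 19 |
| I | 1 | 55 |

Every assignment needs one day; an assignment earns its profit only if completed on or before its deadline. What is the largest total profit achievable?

262

Take jobs in profit order; each goes to the latest open slot no later than its deadline.
By profit: A(d4,78), E(d4,67), G(d1,63), I(d1,55), F(d4,54), D(d3,48), B(d4,39), H(d1,19), C(d2,13)
A→slot 4; E→slot 3; G→slot 1; I skipped; F→slot 2; D skipped; B skipped; H skipped; C skipped.
Profit = 63 + 54 + 67 + 78 = 262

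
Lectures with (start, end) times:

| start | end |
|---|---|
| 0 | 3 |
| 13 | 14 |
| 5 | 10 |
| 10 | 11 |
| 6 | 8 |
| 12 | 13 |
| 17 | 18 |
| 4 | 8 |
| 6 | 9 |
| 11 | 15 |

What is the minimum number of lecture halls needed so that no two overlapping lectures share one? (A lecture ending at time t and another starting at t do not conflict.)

The answer is the maximum number of intervals overlapping at any instant.
starts: [0, 4, 5, 6, 6, 10, 11, 12, 13, 17]
ends:   [3, 8, 8, 9, 10, 11, 13, 14, 15, 18]
s0→1 e3→0 s4→1 s5→2 s6→3 s6→4  — peak 4.

4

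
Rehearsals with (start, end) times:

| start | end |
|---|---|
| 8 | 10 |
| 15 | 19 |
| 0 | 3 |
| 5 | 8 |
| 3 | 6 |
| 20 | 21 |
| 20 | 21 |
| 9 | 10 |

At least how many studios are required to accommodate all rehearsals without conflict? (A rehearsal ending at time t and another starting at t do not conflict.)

starts: [0, 3, 5, 8, 9, 15, 20, 20]
ends:   [3, 6, 8, 10, 10, 19, 21, 21]
s0→1 e3→0 s3→1 s5→2  — peak 2.

2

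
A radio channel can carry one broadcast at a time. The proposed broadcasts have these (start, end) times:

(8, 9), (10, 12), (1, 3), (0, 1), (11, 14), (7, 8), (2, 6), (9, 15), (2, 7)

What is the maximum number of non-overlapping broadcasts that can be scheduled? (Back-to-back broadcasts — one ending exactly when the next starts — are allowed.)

5

By end time: (0,1), (1,3), (2,6), (2,7), (7,8), (8,9), (10,12), (11,14), (9,15).
Pick (0,1); next start ≥ 1 → (1,3); next start ≥ 3 → (7,8); next start ≥ 8 → (8,9); next start ≥ 9 → (10,12).
Selected 5 broadcasts.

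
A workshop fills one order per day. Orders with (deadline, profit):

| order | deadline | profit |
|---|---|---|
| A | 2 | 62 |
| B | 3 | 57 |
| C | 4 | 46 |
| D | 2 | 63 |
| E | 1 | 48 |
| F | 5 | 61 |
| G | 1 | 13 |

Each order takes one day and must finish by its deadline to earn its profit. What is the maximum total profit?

Take jobs in profit order; each goes to the latest open slot no later than its deadline.
By profit: D(d2,63), A(d2,62), F(d5,61), B(d3,57), E(d1,48), C(d4,46), G(d1,13)
D→slot 2; A→slot 1; F→slot 5; B→slot 3; E skipped; C→slot 4; G skipped.
Profit = 62 + 63 + 57 + 46 + 61 = 289

289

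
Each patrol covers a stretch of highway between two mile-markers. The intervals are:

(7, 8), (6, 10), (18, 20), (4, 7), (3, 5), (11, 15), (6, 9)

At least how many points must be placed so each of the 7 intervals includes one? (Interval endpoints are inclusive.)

4

By right end: [3,5]  [4,7]  [7,8]  [6,9]  [6,10]  [11,15]  [18,20]
[3,5] uncovered → point at 5; [7,8] uncovered → point at 8; [11,15] uncovered → point at 15; [18,20] uncovered → point at 20.
Points: 5, 8, 15, 20 (4 total).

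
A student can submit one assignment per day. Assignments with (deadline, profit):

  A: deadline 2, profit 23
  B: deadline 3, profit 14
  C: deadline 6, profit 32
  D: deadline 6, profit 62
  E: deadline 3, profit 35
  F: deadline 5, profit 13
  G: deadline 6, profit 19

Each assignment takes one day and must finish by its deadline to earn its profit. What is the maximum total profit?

Profit order: D=62 E=35 C=32 A=23 G=19 B=14 F=13
Assign: D→slot 6, E→slot 3, C→slot 5, A→slot 2, G→slot 4, B→slot 1, F skipped.
Slots: [1:B] [2:A] [3:E] [4:G] [5:C] [6:D]
Profit = 14 + 23 + 35 + 19 + 32 + 62 = 185

185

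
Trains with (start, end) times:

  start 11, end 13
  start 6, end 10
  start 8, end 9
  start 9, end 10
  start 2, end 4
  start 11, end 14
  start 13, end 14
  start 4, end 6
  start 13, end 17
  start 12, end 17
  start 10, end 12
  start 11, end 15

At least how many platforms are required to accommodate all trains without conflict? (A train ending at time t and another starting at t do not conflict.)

starts: [2, 4, 6, 8, 9, 10, 11, 11, 11, 12, 13, 13]
ends:   [4, 6, 9, 10, 10, 12, 13, 14, 14, 15, 17, 17]
s2→1 e4→0 s4→1 e6→0 s6→1 s8→2 e9→1 s9→2 e10→1 e10→0 s10→1 s11→2 s11→3 s11→4 e12→3 s12→4 e13→3 s13→4 s13→5  — peak 5.

5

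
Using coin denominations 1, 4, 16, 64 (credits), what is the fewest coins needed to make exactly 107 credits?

8

107 = 1×64 + 2×16 + 2×4 + 3×1
Total coins = 1 + 2 + 2 + 3 = 8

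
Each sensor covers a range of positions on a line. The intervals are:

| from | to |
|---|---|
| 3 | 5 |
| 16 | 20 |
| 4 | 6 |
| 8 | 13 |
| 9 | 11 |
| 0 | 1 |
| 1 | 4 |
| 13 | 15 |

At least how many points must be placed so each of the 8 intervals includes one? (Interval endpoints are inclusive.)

5

Sorted: [0,1] [1,4] [3,5] [4,6] [9,11] [8,13] [13,15] [16,20]
{[0,1],[1,4]} hit by 1; {[3,5],[4,6]} hit by 5; {[9,11],[8,13]} hit by 11; {[13,15]} hit by 15; {[16,20]} hit by 20.
Points: 1, 5, 11, 15, 20 (5 total).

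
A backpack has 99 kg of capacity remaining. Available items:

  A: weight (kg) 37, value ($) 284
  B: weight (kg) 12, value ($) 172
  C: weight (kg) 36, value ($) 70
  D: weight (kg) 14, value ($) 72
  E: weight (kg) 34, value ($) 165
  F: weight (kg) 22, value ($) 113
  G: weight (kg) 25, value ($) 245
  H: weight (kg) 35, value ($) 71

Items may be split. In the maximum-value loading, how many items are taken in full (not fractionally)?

Greedy by value/weight ratio, highest first.
Order: B (172/12=14.33) > G (245/25=9.80) > A (284/37=7.68) > D (72/14=5.14) > F (113/22=5.14) > E (165/34=4.85) > H (71/35=2.03) > C (70/36=1.94)
Fill: take B (12 @ 172) → take G (25 @ 245) → take A (37 @ 284) → take D (14 @ 72) → take 11/22 of F → 56.50; 99/99 used.
4 item(s) taken whole; one partial (take 11/22 of F).

4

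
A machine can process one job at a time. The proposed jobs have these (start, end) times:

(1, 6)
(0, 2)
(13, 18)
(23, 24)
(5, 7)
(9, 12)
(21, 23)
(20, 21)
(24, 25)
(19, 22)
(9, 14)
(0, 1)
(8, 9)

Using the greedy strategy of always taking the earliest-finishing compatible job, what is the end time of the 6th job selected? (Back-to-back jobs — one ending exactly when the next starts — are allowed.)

21

By end time: (0,1), (0,2), (1,6), (5,7), (8,9), (9,12), (9,14), (13,18), (20,21), (19,22), (21,23), (23,24), (24,25).
Pick (0,1); next start ≥ 1 → (1,6); next start ≥ 6 → (8,9); next start ≥ 9 → (9,12); next start ≥ 12 → (13,18); next start ≥ 18 → (20,21); next start ≥ 21 → (21,23); next start ≥ 23 → (23,24); next start ≥ 24 → (24,25).
Selected: (0,1) (1,6) (8,9) (9,12) (13,18) (20,21) (21,23) (23,24) (24,25)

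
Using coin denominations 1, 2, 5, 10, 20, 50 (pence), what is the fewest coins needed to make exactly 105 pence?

105 − 2×50→5 − 1×5→0
Total coins = 2 + 1 = 3

3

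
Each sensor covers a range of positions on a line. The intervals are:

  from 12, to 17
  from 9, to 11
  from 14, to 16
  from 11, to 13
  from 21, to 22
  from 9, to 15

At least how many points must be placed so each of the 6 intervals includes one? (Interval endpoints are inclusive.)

Sort by right endpoint; whenever an interval is uncovered, place a point at its right end.
Sorted: [9,11] [11,13] [9,15] [14,16] [12,17] [21,22]
{[9,11],[11,13],[9,15]} hit by 11; {[14,16],[12,17]} hit by 16; {[21,22]} hit by 22.
Points: 11, 16, 22 (3 total).

3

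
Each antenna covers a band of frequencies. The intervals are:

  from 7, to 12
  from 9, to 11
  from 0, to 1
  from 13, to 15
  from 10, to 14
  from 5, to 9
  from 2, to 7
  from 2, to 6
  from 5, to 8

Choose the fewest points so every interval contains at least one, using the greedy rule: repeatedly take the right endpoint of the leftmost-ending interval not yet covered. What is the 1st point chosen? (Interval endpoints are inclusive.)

1

Sort by right endpoint; whenever an interval is uncovered, place a point at its right end.
By right end: [0,1]  [2,6]  [2,7]  [5,8]  [5,9]  [9,11]  [7,12]  [10,14]  [13,15]
[0,1] uncovered → point at 1; [2,6] uncovered → point at 6; [9,11] uncovered → point at 11; [13,15] uncovered → point at 15.
Points: 1, 6, 11, 15 (4 total).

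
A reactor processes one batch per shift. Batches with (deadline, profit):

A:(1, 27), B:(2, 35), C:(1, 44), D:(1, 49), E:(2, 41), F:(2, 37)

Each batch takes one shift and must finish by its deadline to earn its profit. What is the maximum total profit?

Take jobs in profit order; each goes to the latest open slot no later than its deadline.
Profit order: D=49 C=44 E=41 F=37 B=35 A=27
Assign: D→slot 1, C skipped, E→slot 2, F skipped, B skipped, A skipped.
Slots: [1:D] [2:E]
Profit = 49 + 41 = 90

90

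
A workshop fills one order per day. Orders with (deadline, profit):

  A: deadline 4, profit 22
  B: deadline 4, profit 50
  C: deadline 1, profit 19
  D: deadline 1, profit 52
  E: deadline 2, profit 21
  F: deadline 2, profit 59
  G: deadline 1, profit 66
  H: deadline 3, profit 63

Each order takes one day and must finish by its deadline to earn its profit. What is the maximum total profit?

238

Profit order: G=66 H=63 F=59 D=52 B=50 A=22 E=21 C=19
Assign: G→slot 1, H→slot 3, F→slot 2, D skipped, B→slot 4, A skipped, E skipped, C skipped.
Slots: [1:G] [2:F] [3:H] [4:B]
Profit = 66 + 59 + 63 + 50 = 238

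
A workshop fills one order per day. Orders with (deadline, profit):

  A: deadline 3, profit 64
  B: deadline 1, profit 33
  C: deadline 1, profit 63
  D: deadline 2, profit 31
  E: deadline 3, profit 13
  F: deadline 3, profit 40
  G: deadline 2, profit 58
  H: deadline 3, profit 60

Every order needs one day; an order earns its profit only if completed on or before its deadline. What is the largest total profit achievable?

187

Take jobs in profit order; each goes to the latest open slot no later than its deadline.
By profit: A(d3,64), C(d1,63), H(d3,60), G(d2,58), F(d3,40), B(d1,33), D(d2,31), E(d3,13)
A→slot 3; C→slot 1; H→slot 2; G skipped; F skipped; B skipped; D skipped; E skipped.
Profit = 63 + 60 + 64 = 187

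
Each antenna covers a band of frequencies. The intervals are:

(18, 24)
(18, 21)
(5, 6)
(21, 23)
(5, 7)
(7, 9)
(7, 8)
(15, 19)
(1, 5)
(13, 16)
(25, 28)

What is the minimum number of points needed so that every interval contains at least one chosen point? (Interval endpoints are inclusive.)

5

Sort by right endpoint; whenever an interval is uncovered, place a point at its right end.
By right end: [1,5]  [5,6]  [5,7]  [7,8]  [7,9]  [13,16]  [15,19]  [18,21]  [21,23]  [18,24]  [25,28]
[1,5] uncovered → point at 5; [7,8] uncovered → point at 8; [13,16] uncovered → point at 16; [18,21] uncovered → point at 21; [25,28] uncovered → point at 28.
Points: 5, 8, 16, 21, 28 (5 total).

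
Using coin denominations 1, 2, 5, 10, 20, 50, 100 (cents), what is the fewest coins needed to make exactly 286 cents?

Use the largest denomination that fits, subtract, and repeat.
286 − 2×100→86 − 1×50→36 − 1×20→16 − 1×10→6 − 1×5→1 − 1×1→0
Total coins = 2 + 1 + 1 + 1 + 1 + 1 = 7

7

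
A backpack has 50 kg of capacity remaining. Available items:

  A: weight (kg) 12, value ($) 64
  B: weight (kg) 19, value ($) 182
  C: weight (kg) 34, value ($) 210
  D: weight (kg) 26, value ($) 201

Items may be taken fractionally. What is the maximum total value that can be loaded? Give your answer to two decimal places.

Greedy by value/weight ratio, highest first.
Ratios (sorted): B 9.58, D 7.73, C 6.18, A 5.33
take B (19 @ 182); take D (26 @ 201); take 5/34 of C → 30.88. Capacity used 50/50.
Total value = 413.88

413.88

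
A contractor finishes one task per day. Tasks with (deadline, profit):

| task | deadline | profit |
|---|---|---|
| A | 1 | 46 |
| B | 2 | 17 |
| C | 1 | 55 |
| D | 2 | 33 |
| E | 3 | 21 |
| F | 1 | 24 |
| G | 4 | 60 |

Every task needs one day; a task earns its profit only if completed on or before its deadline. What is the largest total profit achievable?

Take jobs in profit order; each goes to the latest open slot no later than its deadline.
By profit: G(d4,60), C(d1,55), A(d1,46), D(d2,33), F(d1,24), E(d3,21), B(d2,17)
G→slot 4; C→slot 1; A skipped; D→slot 2; F skipped; E→slot 3; B skipped.
Profit = 55 + 33 + 21 + 60 = 169

169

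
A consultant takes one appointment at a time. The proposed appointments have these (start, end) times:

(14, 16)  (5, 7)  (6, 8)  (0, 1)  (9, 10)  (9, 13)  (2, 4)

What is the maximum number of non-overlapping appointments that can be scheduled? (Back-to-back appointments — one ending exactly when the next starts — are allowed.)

5

Greedy by earliest finish: after sorting by end time, pick each interval compatible with the last pick.
Sorted by end: (0,1)  (2,4)  (5,7)  (6,8)  (9,10)  (9,13)  (14,16)
take (0,1); take (2,4); take (5,7); skip (6,8); take (9,10); take (14,16).
Selected 5 appointments.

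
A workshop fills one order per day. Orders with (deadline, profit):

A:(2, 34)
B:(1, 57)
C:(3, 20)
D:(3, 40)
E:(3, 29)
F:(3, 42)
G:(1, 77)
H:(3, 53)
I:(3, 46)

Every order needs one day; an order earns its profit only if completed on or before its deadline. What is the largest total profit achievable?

176

By profit: G(d1,77), B(d1,57), H(d3,53), I(d3,46), F(d3,42), D(d3,40), A(d2,34), E(d3,29), C(d3,20)
G→slot 1; B skipped; H→slot 3; I→slot 2; F skipped; D skipped; A skipped; E skipped; C skipped.
Profit = 77 + 46 + 53 = 176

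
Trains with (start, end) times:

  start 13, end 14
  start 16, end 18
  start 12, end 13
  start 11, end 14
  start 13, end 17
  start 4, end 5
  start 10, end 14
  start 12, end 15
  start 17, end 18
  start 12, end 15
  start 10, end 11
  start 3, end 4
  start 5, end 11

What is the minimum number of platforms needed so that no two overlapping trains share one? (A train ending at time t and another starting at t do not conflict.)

Events (time:±→running): 3:+→1 4:-→0 4:+→1 5:-→0 5:+→1 10:+→2 10:+→3 11:-→2 11:-→1 11:+→2 12:+→3 12:+→4 12:+→5 13:-→4 13:+→5 13:+→6 … peak 6.

6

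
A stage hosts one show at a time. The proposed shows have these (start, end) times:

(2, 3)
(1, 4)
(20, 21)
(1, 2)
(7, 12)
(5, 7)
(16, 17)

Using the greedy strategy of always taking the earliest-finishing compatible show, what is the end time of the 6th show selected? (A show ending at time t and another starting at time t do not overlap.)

21

Sorted by end: (1,2)  (2,3)  (1,4)  (5,7)  (7,12)  (16,17)  (20,21)
take (1,2); take (2,3); take (5,7); take (7,12); take (16,17); take (20,21).
Selected: (1,2) (2,3) (5,7) (7,12) (16,17) (20,21)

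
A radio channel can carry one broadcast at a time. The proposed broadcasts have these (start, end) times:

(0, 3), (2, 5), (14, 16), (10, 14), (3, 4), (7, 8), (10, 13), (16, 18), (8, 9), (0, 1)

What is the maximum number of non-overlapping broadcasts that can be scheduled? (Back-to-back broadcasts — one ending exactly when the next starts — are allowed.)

Sorted by end: (0,1)  (0,3)  (3,4)  (2,5)  (7,8)  (8,9)  (10,13)  (10,14)  (14,16)  (16,18)
take (0,1); take (3,4); take (7,8); take (8,9); take (10,13); take (14,16); take (16,18).
Selected 7 broadcasts.

7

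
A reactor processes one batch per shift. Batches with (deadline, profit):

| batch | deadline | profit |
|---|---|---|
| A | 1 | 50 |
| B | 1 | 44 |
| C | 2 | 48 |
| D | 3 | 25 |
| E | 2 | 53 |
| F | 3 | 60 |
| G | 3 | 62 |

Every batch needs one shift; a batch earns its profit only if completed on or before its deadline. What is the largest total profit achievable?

175

By profit: G(d3,62), F(d3,60), E(d2,53), A(d1,50), C(d2,48), B(d1,44), D(d3,25)
G→slot 3; F→slot 2; E→slot 1; A skipped; C skipped; B skipped; D skipped.
Profit = 53 + 60 + 62 = 175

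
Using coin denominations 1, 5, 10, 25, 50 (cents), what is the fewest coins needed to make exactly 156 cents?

5

Use the largest denomination that fits, subtract, and repeat.
156 = 3×50 + 1×5 + 1×1
Total coins = 3 + 1 + 1 = 5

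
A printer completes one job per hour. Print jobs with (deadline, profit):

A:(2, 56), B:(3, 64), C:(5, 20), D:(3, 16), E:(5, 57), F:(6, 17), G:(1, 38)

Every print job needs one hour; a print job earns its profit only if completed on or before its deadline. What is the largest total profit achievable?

252

Take jobs in profit order; each goes to the latest open slot no later than its deadline.
Profit order: B=64 E=57 A=56 G=38 C=20 F=17 D=16
Assign: B→slot 3, E→slot 5, A→slot 2, G→slot 1, C→slot 4, F→slot 6, D skipped.
Slots: [1:G] [2:A] [3:B] [4:C] [5:E] [6:F]
Profit = 38 + 56 + 64 + 20 + 57 + 17 = 252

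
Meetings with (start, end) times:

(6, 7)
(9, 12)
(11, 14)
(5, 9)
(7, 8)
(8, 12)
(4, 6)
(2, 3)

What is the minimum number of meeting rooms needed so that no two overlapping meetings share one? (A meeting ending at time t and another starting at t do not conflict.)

3

The answer is the maximum number of intervals overlapping at any instant.
Events (time:±→running): 2:+→1 3:-→0 4:+→1 5:+→2 6:-→1 6:+→2 7:-→1 7:+→2 8:-→1 8:+→2 9:-→1 9:+→2 11:+→3 … peak 3.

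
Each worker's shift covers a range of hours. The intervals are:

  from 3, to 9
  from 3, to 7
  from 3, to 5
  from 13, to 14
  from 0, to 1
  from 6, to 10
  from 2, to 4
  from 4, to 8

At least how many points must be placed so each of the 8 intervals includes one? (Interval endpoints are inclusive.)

Process intervals by earliest right end; each time one isn't hit yet, stab at its right endpoint.
Sorted: [0,1] [2,4] [3,5] [3,7] [4,8] [3,9] [6,10] [13,14]
{[0,1]} hit by 1; {[2,4],[3,5],[3,7],[4,8],[3,9]} hit by 4; {[6,10]} hit by 10; {[13,14]} hit by 14.
Points: 1, 4, 10, 14 (4 total).

4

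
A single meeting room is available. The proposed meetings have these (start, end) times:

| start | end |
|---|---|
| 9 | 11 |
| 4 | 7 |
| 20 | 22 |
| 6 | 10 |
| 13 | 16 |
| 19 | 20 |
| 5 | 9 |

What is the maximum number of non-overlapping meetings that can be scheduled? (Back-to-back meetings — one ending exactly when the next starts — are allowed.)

5

Greedy by earliest finish: after sorting by end time, pick each interval compatible with the last pick.
Sorted by end: (4,7)  (5,9)  (6,10)  (9,11)  (13,16)  (19,20)  (20,22)
take (4,7); take (9,11); take (13,16); take (19,20); take (20,22).
Selected 5 meetings.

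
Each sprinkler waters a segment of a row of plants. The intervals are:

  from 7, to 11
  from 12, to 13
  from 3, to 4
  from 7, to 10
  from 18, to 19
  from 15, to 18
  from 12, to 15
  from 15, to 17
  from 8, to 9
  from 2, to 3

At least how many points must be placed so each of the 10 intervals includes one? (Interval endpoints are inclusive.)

5

Process intervals by earliest right end; each time one isn't hit yet, stab at its right endpoint.
By right end: [2,3]  [3,4]  [8,9]  [7,10]  [7,11]  [12,13]  [12,15]  [15,17]  [15,18]  [18,19]
[2,3] uncovered → point at 3; [8,9] uncovered → point at 9; [12,13] uncovered → point at 13; [15,17] uncovered → point at 17; [18,19] uncovered → point at 19.
Points: 3, 9, 13, 17, 19 (5 total).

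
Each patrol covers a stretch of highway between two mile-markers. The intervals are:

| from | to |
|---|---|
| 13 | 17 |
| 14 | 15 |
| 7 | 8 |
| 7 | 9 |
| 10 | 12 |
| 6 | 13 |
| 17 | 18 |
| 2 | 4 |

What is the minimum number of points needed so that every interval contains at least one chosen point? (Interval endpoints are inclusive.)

5

Sort by right endpoint; whenever an interval is uncovered, place a point at its right end.
By right end: [2,4]  [7,8]  [7,9]  [10,12]  [6,13]  [14,15]  [13,17]  [17,18]
[2,4] uncovered → point at 4; [7,8] uncovered → point at 8; [10,12] uncovered → point at 12; [14,15] uncovered → point at 15; [17,18] uncovered → point at 18.
Points: 4, 8, 12, 15, 18 (5 total).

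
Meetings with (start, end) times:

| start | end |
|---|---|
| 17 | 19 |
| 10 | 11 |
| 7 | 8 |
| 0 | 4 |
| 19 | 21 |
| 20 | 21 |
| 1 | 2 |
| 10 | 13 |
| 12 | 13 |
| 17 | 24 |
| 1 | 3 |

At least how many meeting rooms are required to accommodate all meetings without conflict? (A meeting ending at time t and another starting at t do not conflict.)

starts: [0, 1, 1, 7, 10, 10, 12, 17, 17, 19, 20]
ends:   [2, 3, 4, 8, 11, 13, 13, 19, 21, 21, 24]
s0→1 s1→2 s1→3  — peak 3.

3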